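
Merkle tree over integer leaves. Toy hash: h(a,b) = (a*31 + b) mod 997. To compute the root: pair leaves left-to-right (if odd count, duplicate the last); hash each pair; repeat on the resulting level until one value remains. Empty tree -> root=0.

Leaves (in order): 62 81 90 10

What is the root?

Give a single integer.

L0: [62, 81, 90, 10]
L1: h(62,81)=(62*31+81)%997=9 h(90,10)=(90*31+10)%997=806 -> [9, 806]
L2: h(9,806)=(9*31+806)%997=88 -> [88]

Answer: 88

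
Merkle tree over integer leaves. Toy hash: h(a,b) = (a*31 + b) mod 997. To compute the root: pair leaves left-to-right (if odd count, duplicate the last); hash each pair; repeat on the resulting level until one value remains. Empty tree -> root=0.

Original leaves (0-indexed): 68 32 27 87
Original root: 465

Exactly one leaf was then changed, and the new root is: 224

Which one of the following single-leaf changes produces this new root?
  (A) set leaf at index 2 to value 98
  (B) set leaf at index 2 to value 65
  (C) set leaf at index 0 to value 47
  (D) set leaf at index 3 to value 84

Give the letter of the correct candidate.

Original leaves: [68, 32, 27, 87]
Target new root: 224
Try each candidate change and compute the resulting root:
Candidate A: set leaf[2] = 98 -> leaves = [68, 32, 98, 87]
  L0: [68, 32, 98, 87]
  L1: h(68,32)=(68*31+32)%997=146 h(98,87)=(98*31+87)%997=134 -> [146, 134]
  L2: h(146,134)=(146*31+134)%997=672 -> [672]
  root = 672 != target 224
Candidate B: set leaf[2] = 65 -> leaves = [68, 32, 65, 87]
  L0: [68, 32, 65, 87]
  L1: h(68,32)=(68*31+32)%997=146 h(65,87)=(65*31+87)%997=108 -> [146, 108]
  L2: h(146,108)=(146*31+108)%997=646 -> [646]
  root = 646 != target 224
Candidate C: set leaf[0] = 47 -> leaves = [47, 32, 27, 87]
  L0: [47, 32, 27, 87]
  L1: h(47,32)=(47*31+32)%997=492 h(27,87)=(27*31+87)%997=924 -> [492, 924]
  L2: h(492,924)=(492*31+924)%997=224 -> [224]
  root = 224 == target 224  ** MATCH **
Candidate D: set leaf[3] = 84 -> leaves = [68, 32, 27, 84]
  L0: [68, 32, 27, 84]
  L1: h(68,32)=(68*31+32)%997=146 h(27,84)=(27*31+84)%997=921 -> [146, 921]
  L2: h(146,921)=(146*31+921)%997=462 -> [462]
  root = 462 != target 224
Candidate C produces the target root.

Answer: C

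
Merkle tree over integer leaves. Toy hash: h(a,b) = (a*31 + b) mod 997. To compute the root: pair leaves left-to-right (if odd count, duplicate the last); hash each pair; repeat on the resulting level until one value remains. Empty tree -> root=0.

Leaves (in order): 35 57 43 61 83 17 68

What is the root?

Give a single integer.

Answer: 820

Derivation:
L0: [35, 57, 43, 61, 83, 17, 68]
L1: h(35,57)=(35*31+57)%997=145 h(43,61)=(43*31+61)%997=397 h(83,17)=(83*31+17)%997=596 h(68,68)=(68*31+68)%997=182 -> [145, 397, 596, 182]
L2: h(145,397)=(145*31+397)%997=904 h(596,182)=(596*31+182)%997=712 -> [904, 712]
L3: h(904,712)=(904*31+712)%997=820 -> [820]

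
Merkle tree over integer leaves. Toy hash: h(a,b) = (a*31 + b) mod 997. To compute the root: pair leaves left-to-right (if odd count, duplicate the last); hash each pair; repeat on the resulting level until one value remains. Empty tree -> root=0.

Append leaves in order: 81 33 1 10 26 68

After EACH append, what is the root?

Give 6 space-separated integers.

Answer: 81 550 133 142 119 466

Derivation:
After append 81 (leaves=[81]):
  L0: [81]
  root=81
After append 33 (leaves=[81, 33]):
  L0: [81, 33]
  L1: h(81,33)=(81*31+33)%997=550 -> [550]
  root=550
After append 1 (leaves=[81, 33, 1]):
  L0: [81, 33, 1]
  L1: h(81,33)=(81*31+33)%997=550 h(1,1)=(1*31+1)%997=32 -> [550, 32]
  L2: h(550,32)=(550*31+32)%997=133 -> [133]
  root=133
After append 10 (leaves=[81, 33, 1, 10]):
  L0: [81, 33, 1, 10]
  L1: h(81,33)=(81*31+33)%997=550 h(1,10)=(1*31+10)%997=41 -> [550, 41]
  L2: h(550,41)=(550*31+41)%997=142 -> [142]
  root=142
After append 26 (leaves=[81, 33, 1, 10, 26]):
  L0: [81, 33, 1, 10, 26]
  L1: h(81,33)=(81*31+33)%997=550 h(1,10)=(1*31+10)%997=41 h(26,26)=(26*31+26)%997=832 -> [550, 41, 832]
  L2: h(550,41)=(550*31+41)%997=142 h(832,832)=(832*31+832)%997=702 -> [142, 702]
  L3: h(142,702)=(142*31+702)%997=119 -> [119]
  root=119
After append 68 (leaves=[81, 33, 1, 10, 26, 68]):
  L0: [81, 33, 1, 10, 26, 68]
  L1: h(81,33)=(81*31+33)%997=550 h(1,10)=(1*31+10)%997=41 h(26,68)=(26*31+68)%997=874 -> [550, 41, 874]
  L2: h(550,41)=(550*31+41)%997=142 h(874,874)=(874*31+874)%997=52 -> [142, 52]
  L3: h(142,52)=(142*31+52)%997=466 -> [466]
  root=466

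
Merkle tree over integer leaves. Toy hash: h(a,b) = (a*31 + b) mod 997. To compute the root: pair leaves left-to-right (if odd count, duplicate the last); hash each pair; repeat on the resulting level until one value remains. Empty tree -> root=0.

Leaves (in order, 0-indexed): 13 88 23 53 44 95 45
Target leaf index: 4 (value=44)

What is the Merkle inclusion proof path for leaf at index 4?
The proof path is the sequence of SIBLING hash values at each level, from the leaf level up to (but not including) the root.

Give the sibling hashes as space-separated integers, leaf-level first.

L0 (leaves): [13, 88, 23, 53, 44, 95, 45], target index=4
L1: h(13,88)=(13*31+88)%997=491 [pair 0] h(23,53)=(23*31+53)%997=766 [pair 1] h(44,95)=(44*31+95)%997=462 [pair 2] h(45,45)=(45*31+45)%997=443 [pair 3] -> [491, 766, 462, 443]
  Sibling for proof at L0: 95
L2: h(491,766)=(491*31+766)%997=35 [pair 0] h(462,443)=(462*31+443)%997=807 [pair 1] -> [35, 807]
  Sibling for proof at L1: 443
L3: h(35,807)=(35*31+807)%997=895 [pair 0] -> [895]
  Sibling for proof at L2: 35
Root: 895
Proof path (sibling hashes from leaf to root): [95, 443, 35]

Answer: 95 443 35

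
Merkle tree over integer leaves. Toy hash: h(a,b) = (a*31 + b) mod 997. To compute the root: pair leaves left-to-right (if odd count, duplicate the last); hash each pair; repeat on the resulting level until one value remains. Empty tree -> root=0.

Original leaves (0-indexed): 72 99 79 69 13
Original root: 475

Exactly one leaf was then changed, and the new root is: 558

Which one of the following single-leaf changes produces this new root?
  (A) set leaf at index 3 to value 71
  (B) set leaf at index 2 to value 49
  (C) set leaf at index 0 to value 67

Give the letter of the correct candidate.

Original leaves: [72, 99, 79, 69, 13]
Target new root: 558
Try each candidate change and compute the resulting root:
Candidate A: set leaf[3] = 71 -> leaves = [72, 99, 79, 71, 13]
  L0: [72, 99, 79, 71, 13]
  L1: h(72,99)=(72*31+99)%997=337 h(79,71)=(79*31+71)%997=526 h(13,13)=(13*31+13)%997=416 -> [337, 526, 416]
  L2: h(337,526)=(337*31+526)%997=6 h(416,416)=(416*31+416)%997=351 -> [6, 351]
  L3: h(6,351)=(6*31+351)%997=537 -> [537]
  root = 537 != target 558
Candidate B: set leaf[2] = 49 -> leaves = [72, 99, 49, 69, 13]
  L0: [72, 99, 49, 69, 13]
  L1: h(72,99)=(72*31+99)%997=337 h(49,69)=(49*31+69)%997=591 h(13,13)=(13*31+13)%997=416 -> [337, 591, 416]
  L2: h(337,591)=(337*31+591)%997=71 h(416,416)=(416*31+416)%997=351 -> [71, 351]
  L3: h(71,351)=(71*31+351)%997=558 -> [558]
  root = 558 == target 558  ** MATCH **
Candidate C: set leaf[0] = 67 -> leaves = [67, 99, 79, 69, 13]
  L0: [67, 99, 79, 69, 13]
  L1: h(67,99)=(67*31+99)%997=182 h(79,69)=(79*31+69)%997=524 h(13,13)=(13*31+13)%997=416 -> [182, 524, 416]
  L2: h(182,524)=(182*31+524)%997=184 h(416,416)=(416*31+416)%997=351 -> [184, 351]
  L3: h(184,351)=(184*31+351)%997=73 -> [73]
  root = 73 != target 558
Candidate B produces the target root.

Answer: B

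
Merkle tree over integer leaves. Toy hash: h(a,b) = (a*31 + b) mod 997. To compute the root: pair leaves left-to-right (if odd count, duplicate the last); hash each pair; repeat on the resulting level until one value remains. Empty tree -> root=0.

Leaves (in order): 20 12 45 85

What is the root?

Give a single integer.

Answer: 135

Derivation:
L0: [20, 12, 45, 85]
L1: h(20,12)=(20*31+12)%997=632 h(45,85)=(45*31+85)%997=483 -> [632, 483]
L2: h(632,483)=(632*31+483)%997=135 -> [135]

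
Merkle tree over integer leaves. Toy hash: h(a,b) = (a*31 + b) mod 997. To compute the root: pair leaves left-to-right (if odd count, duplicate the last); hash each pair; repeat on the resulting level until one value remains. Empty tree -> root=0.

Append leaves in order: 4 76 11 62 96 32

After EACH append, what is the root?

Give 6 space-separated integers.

Answer: 4 200 570 621 906 852

Derivation:
After append 4 (leaves=[4]):
  L0: [4]
  root=4
After append 76 (leaves=[4, 76]):
  L0: [4, 76]
  L1: h(4,76)=(4*31+76)%997=200 -> [200]
  root=200
After append 11 (leaves=[4, 76, 11]):
  L0: [4, 76, 11]
  L1: h(4,76)=(4*31+76)%997=200 h(11,11)=(11*31+11)%997=352 -> [200, 352]
  L2: h(200,352)=(200*31+352)%997=570 -> [570]
  root=570
After append 62 (leaves=[4, 76, 11, 62]):
  L0: [4, 76, 11, 62]
  L1: h(4,76)=(4*31+76)%997=200 h(11,62)=(11*31+62)%997=403 -> [200, 403]
  L2: h(200,403)=(200*31+403)%997=621 -> [621]
  root=621
After append 96 (leaves=[4, 76, 11, 62, 96]):
  L0: [4, 76, 11, 62, 96]
  L1: h(4,76)=(4*31+76)%997=200 h(11,62)=(11*31+62)%997=403 h(96,96)=(96*31+96)%997=81 -> [200, 403, 81]
  L2: h(200,403)=(200*31+403)%997=621 h(81,81)=(81*31+81)%997=598 -> [621, 598]
  L3: h(621,598)=(621*31+598)%997=906 -> [906]
  root=906
After append 32 (leaves=[4, 76, 11, 62, 96, 32]):
  L0: [4, 76, 11, 62, 96, 32]
  L1: h(4,76)=(4*31+76)%997=200 h(11,62)=(11*31+62)%997=403 h(96,32)=(96*31+32)%997=17 -> [200, 403, 17]
  L2: h(200,403)=(200*31+403)%997=621 h(17,17)=(17*31+17)%997=544 -> [621, 544]
  L3: h(621,544)=(621*31+544)%997=852 -> [852]
  root=852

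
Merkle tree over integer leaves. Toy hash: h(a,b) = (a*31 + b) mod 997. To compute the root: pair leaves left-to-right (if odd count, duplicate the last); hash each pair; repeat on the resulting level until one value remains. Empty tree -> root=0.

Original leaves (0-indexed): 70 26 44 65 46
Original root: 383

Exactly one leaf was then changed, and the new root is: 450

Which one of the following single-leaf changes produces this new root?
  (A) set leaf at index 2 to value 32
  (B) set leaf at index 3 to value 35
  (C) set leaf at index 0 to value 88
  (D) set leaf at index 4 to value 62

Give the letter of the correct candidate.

Original leaves: [70, 26, 44, 65, 46]
Target new root: 450
Try each candidate change and compute the resulting root:
Candidate A: set leaf[2] = 32 -> leaves = [70, 26, 32, 65, 46]
  L0: [70, 26, 32, 65, 46]
  L1: h(70,26)=(70*31+26)%997=202 h(32,65)=(32*31+65)%997=60 h(46,46)=(46*31+46)%997=475 -> [202, 60, 475]
  L2: h(202,60)=(202*31+60)%997=340 h(475,475)=(475*31+475)%997=245 -> [340, 245]
  L3: h(340,245)=(340*31+245)%997=815 -> [815]
  root = 815 != target 450
Candidate B: set leaf[3] = 35 -> leaves = [70, 26, 44, 35, 46]
  L0: [70, 26, 44, 35, 46]
  L1: h(70,26)=(70*31+26)%997=202 h(44,35)=(44*31+35)%997=402 h(46,46)=(46*31+46)%997=475 -> [202, 402, 475]
  L2: h(202,402)=(202*31+402)%997=682 h(475,475)=(475*31+475)%997=245 -> [682, 245]
  L3: h(682,245)=(682*31+245)%997=450 -> [450]
  root = 450 == target 450  ** MATCH **
Candidate C: set leaf[0] = 88 -> leaves = [88, 26, 44, 65, 46]
  L0: [88, 26, 44, 65, 46]
  L1: h(88,26)=(88*31+26)%997=760 h(44,65)=(44*31+65)%997=432 h(46,46)=(46*31+46)%997=475 -> [760, 432, 475]
  L2: h(760,432)=(760*31+432)%997=64 h(475,475)=(475*31+475)%997=245 -> [64, 245]
  L3: h(64,245)=(64*31+245)%997=235 -> [235]
  root = 235 != target 450
Candidate D: set leaf[4] = 62 -> leaves = [70, 26, 44, 65, 62]
  L0: [70, 26, 44, 65, 62]
  L1: h(70,26)=(70*31+26)%997=202 h(44,65)=(44*31+65)%997=432 h(62,62)=(62*31+62)%997=987 -> [202, 432, 987]
  L2: h(202,432)=(202*31+432)%997=712 h(987,987)=(987*31+987)%997=677 -> [712, 677]
  L3: h(712,677)=(712*31+677)%997=815 -> [815]
  root = 815 != target 450
Candidate B produces the target root.

Answer: B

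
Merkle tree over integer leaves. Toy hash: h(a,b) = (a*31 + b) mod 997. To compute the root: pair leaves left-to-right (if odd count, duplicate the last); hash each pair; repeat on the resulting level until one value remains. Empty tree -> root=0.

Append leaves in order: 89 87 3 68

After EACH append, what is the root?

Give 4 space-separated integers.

Answer: 89 852 586 651

Derivation:
After append 89 (leaves=[89]):
  L0: [89]
  root=89
After append 87 (leaves=[89, 87]):
  L0: [89, 87]
  L1: h(89,87)=(89*31+87)%997=852 -> [852]
  root=852
After append 3 (leaves=[89, 87, 3]):
  L0: [89, 87, 3]
  L1: h(89,87)=(89*31+87)%997=852 h(3,3)=(3*31+3)%997=96 -> [852, 96]
  L2: h(852,96)=(852*31+96)%997=586 -> [586]
  root=586
After append 68 (leaves=[89, 87, 3, 68]):
  L0: [89, 87, 3, 68]
  L1: h(89,87)=(89*31+87)%997=852 h(3,68)=(3*31+68)%997=161 -> [852, 161]
  L2: h(852,161)=(852*31+161)%997=651 -> [651]
  root=651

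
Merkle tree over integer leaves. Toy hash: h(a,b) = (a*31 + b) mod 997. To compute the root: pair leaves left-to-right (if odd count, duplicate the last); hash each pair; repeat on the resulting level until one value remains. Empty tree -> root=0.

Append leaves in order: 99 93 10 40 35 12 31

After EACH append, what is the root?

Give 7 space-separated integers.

Answer: 99 171 636 666 654 915 810

Derivation:
After append 99 (leaves=[99]):
  L0: [99]
  root=99
After append 93 (leaves=[99, 93]):
  L0: [99, 93]
  L1: h(99,93)=(99*31+93)%997=171 -> [171]
  root=171
After append 10 (leaves=[99, 93, 10]):
  L0: [99, 93, 10]
  L1: h(99,93)=(99*31+93)%997=171 h(10,10)=(10*31+10)%997=320 -> [171, 320]
  L2: h(171,320)=(171*31+320)%997=636 -> [636]
  root=636
After append 40 (leaves=[99, 93, 10, 40]):
  L0: [99, 93, 10, 40]
  L1: h(99,93)=(99*31+93)%997=171 h(10,40)=(10*31+40)%997=350 -> [171, 350]
  L2: h(171,350)=(171*31+350)%997=666 -> [666]
  root=666
After append 35 (leaves=[99, 93, 10, 40, 35]):
  L0: [99, 93, 10, 40, 35]
  L1: h(99,93)=(99*31+93)%997=171 h(10,40)=(10*31+40)%997=350 h(35,35)=(35*31+35)%997=123 -> [171, 350, 123]
  L2: h(171,350)=(171*31+350)%997=666 h(123,123)=(123*31+123)%997=945 -> [666, 945]
  L3: h(666,945)=(666*31+945)%997=654 -> [654]
  root=654
After append 12 (leaves=[99, 93, 10, 40, 35, 12]):
  L0: [99, 93, 10, 40, 35, 12]
  L1: h(99,93)=(99*31+93)%997=171 h(10,40)=(10*31+40)%997=350 h(35,12)=(35*31+12)%997=100 -> [171, 350, 100]
  L2: h(171,350)=(171*31+350)%997=666 h(100,100)=(100*31+100)%997=209 -> [666, 209]
  L3: h(666,209)=(666*31+209)%997=915 -> [915]
  root=915
After append 31 (leaves=[99, 93, 10, 40, 35, 12, 31]):
  L0: [99, 93, 10, 40, 35, 12, 31]
  L1: h(99,93)=(99*31+93)%997=171 h(10,40)=(10*31+40)%997=350 h(35,12)=(35*31+12)%997=100 h(31,31)=(31*31+31)%997=992 -> [171, 350, 100, 992]
  L2: h(171,350)=(171*31+350)%997=666 h(100,992)=(100*31+992)%997=104 -> [666, 104]
  L3: h(666,104)=(666*31+104)%997=810 -> [810]
  root=810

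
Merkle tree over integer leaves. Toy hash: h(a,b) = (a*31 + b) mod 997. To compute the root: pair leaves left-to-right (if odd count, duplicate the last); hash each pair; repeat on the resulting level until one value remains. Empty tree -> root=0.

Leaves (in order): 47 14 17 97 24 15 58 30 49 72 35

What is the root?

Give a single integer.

L0: [47, 14, 17, 97, 24, 15, 58, 30, 49, 72, 35]
L1: h(47,14)=(47*31+14)%997=474 h(17,97)=(17*31+97)%997=624 h(24,15)=(24*31+15)%997=759 h(58,30)=(58*31+30)%997=831 h(49,72)=(49*31+72)%997=594 h(35,35)=(35*31+35)%997=123 -> [474, 624, 759, 831, 594, 123]
L2: h(474,624)=(474*31+624)%997=363 h(759,831)=(759*31+831)%997=432 h(594,123)=(594*31+123)%997=591 -> [363, 432, 591]
L3: h(363,432)=(363*31+432)%997=718 h(591,591)=(591*31+591)%997=966 -> [718, 966]
L4: h(718,966)=(718*31+966)%997=293 -> [293]

Answer: 293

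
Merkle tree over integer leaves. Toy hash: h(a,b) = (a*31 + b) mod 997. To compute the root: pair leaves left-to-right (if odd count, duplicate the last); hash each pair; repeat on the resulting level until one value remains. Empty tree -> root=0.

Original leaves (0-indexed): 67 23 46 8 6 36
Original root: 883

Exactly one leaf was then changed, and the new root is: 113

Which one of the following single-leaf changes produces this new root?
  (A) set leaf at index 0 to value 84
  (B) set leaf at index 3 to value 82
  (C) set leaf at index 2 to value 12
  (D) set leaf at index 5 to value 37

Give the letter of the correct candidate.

Original leaves: [67, 23, 46, 8, 6, 36]
Target new root: 113
Try each candidate change and compute the resulting root:
Candidate A: set leaf[0] = 84 -> leaves = [84, 23, 46, 8, 6, 36]
  L0: [84, 23, 46, 8, 6, 36]
  L1: h(84,23)=(84*31+23)%997=633 h(46,8)=(46*31+8)%997=437 h(6,36)=(6*31+36)%997=222 -> [633, 437, 222]
  L2: h(633,437)=(633*31+437)%997=120 h(222,222)=(222*31+222)%997=125 -> [120, 125]
  L3: h(120,125)=(120*31+125)%997=854 -> [854]
  root = 854 != target 113
Candidate B: set leaf[3] = 82 -> leaves = [67, 23, 46, 82, 6, 36]
  L0: [67, 23, 46, 82, 6, 36]
  L1: h(67,23)=(67*31+23)%997=106 h(46,82)=(46*31+82)%997=511 h(6,36)=(6*31+36)%997=222 -> [106, 511, 222]
  L2: h(106,511)=(106*31+511)%997=806 h(222,222)=(222*31+222)%997=125 -> [806, 125]
  L3: h(806,125)=(806*31+125)%997=186 -> [186]
  root = 186 != target 113
Candidate C: set leaf[2] = 12 -> leaves = [67, 23, 12, 8, 6, 36]
  L0: [67, 23, 12, 8, 6, 36]
  L1: h(67,23)=(67*31+23)%997=106 h(12,8)=(12*31+8)%997=380 h(6,36)=(6*31+36)%997=222 -> [106, 380, 222]
  L2: h(106,380)=(106*31+380)%997=675 h(222,222)=(222*31+222)%997=125 -> [675, 125]
  L3: h(675,125)=(675*31+125)%997=113 -> [113]
  root = 113 == target 113  ** MATCH **
Candidate D: set leaf[5] = 37 -> leaves = [67, 23, 46, 8, 6, 37]
  L0: [67, 23, 46, 8, 6, 37]
  L1: h(67,23)=(67*31+23)%997=106 h(46,8)=(46*31+8)%997=437 h(6,37)=(6*31+37)%997=223 -> [106, 437, 223]
  L2: h(106,437)=(106*31+437)%997=732 h(223,223)=(223*31+223)%997=157 -> [732, 157]
  L3: h(732,157)=(732*31+157)%997=915 -> [915]
  root = 915 != target 113
Candidate C produces the target root.

Answer: C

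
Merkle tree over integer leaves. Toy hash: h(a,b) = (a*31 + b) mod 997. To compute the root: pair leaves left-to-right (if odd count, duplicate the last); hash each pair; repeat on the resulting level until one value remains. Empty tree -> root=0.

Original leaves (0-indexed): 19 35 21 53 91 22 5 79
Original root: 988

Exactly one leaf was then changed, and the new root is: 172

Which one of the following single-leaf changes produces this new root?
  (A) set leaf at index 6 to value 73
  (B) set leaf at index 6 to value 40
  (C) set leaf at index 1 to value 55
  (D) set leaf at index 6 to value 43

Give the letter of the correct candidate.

Original leaves: [19, 35, 21, 53, 91, 22, 5, 79]
Target new root: 172
Try each candidate change and compute the resulting root:
Candidate A: set leaf[6] = 73 -> leaves = [19, 35, 21, 53, 91, 22, 73, 79]
  L0: [19, 35, 21, 53, 91, 22, 73, 79]
  L1: h(19,35)=(19*31+35)%997=624 h(21,53)=(21*31+53)%997=704 h(91,22)=(91*31+22)%997=849 h(73,79)=(73*31+79)%997=348 -> [624, 704, 849, 348]
  L2: h(624,704)=(624*31+704)%997=108 h(849,348)=(849*31+348)%997=745 -> [108, 745]
  L3: h(108,745)=(108*31+745)%997=105 -> [105]
  root = 105 != target 172
Candidate B: set leaf[6] = 40 -> leaves = [19, 35, 21, 53, 91, 22, 40, 79]
  L0: [19, 35, 21, 53, 91, 22, 40, 79]
  L1: h(19,35)=(19*31+35)%997=624 h(21,53)=(21*31+53)%997=704 h(91,22)=(91*31+22)%997=849 h(40,79)=(40*31+79)%997=322 -> [624, 704, 849, 322]
  L2: h(624,704)=(624*31+704)%997=108 h(849,322)=(849*31+322)%997=719 -> [108, 719]
  L3: h(108,719)=(108*31+719)%997=79 -> [79]
  root = 79 != target 172
Candidate C: set leaf[1] = 55 -> leaves = [19, 55, 21, 53, 91, 22, 5, 79]
  L0: [19, 55, 21, 53, 91, 22, 5, 79]
  L1: h(19,55)=(19*31+55)%997=644 h(21,53)=(21*31+53)%997=704 h(91,22)=(91*31+22)%997=849 h(5,79)=(5*31+79)%997=234 -> [644, 704, 849, 234]
  L2: h(644,704)=(644*31+704)%997=728 h(849,234)=(849*31+234)%997=631 -> [728, 631]
  L3: h(728,631)=(728*31+631)%997=268 -> [268]
  root = 268 != target 172
Candidate D: set leaf[6] = 43 -> leaves = [19, 35, 21, 53, 91, 22, 43, 79]
  L0: [19, 35, 21, 53, 91, 22, 43, 79]
  L1: h(19,35)=(19*31+35)%997=624 h(21,53)=(21*31+53)%997=704 h(91,22)=(91*31+22)%997=849 h(43,79)=(43*31+79)%997=415 -> [624, 704, 849, 415]
  L2: h(624,704)=(624*31+704)%997=108 h(849,415)=(849*31+415)%997=812 -> [108, 812]
  L3: h(108,812)=(108*31+812)%997=172 -> [172]
  root = 172 == target 172  ** MATCH **
Candidate D produces the target root.

Answer: D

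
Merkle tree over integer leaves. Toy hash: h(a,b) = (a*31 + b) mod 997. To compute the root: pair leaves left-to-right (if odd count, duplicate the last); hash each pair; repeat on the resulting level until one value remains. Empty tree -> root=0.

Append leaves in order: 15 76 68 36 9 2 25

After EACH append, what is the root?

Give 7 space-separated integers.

After append 15 (leaves=[15]):
  L0: [15]
  root=15
After append 76 (leaves=[15, 76]):
  L0: [15, 76]
  L1: h(15,76)=(15*31+76)%997=541 -> [541]
  root=541
After append 68 (leaves=[15, 76, 68]):
  L0: [15, 76, 68]
  L1: h(15,76)=(15*31+76)%997=541 h(68,68)=(68*31+68)%997=182 -> [541, 182]
  L2: h(541,182)=(541*31+182)%997=4 -> [4]
  root=4
After append 36 (leaves=[15, 76, 68, 36]):
  L0: [15, 76, 68, 36]
  L1: h(15,76)=(15*31+76)%997=541 h(68,36)=(68*31+36)%997=150 -> [541, 150]
  L2: h(541,150)=(541*31+150)%997=969 -> [969]
  root=969
After append 9 (leaves=[15, 76, 68, 36, 9]):
  L0: [15, 76, 68, 36, 9]
  L1: h(15,76)=(15*31+76)%997=541 h(68,36)=(68*31+36)%997=150 h(9,9)=(9*31+9)%997=288 -> [541, 150, 288]
  L2: h(541,150)=(541*31+150)%997=969 h(288,288)=(288*31+288)%997=243 -> [969, 243]
  L3: h(969,243)=(969*31+243)%997=372 -> [372]
  root=372
After append 2 (leaves=[15, 76, 68, 36, 9, 2]):
  L0: [15, 76, 68, 36, 9, 2]
  L1: h(15,76)=(15*31+76)%997=541 h(68,36)=(68*31+36)%997=150 h(9,2)=(9*31+2)%997=281 -> [541, 150, 281]
  L2: h(541,150)=(541*31+150)%997=969 h(281,281)=(281*31+281)%997=19 -> [969, 19]
  L3: h(969,19)=(969*31+19)%997=148 -> [148]
  root=148
After append 25 (leaves=[15, 76, 68, 36, 9, 2, 25]):
  L0: [15, 76, 68, 36, 9, 2, 25]
  L1: h(15,76)=(15*31+76)%997=541 h(68,36)=(68*31+36)%997=150 h(9,2)=(9*31+2)%997=281 h(25,25)=(25*31+25)%997=800 -> [541, 150, 281, 800]
  L2: h(541,150)=(541*31+150)%997=969 h(281,800)=(281*31+800)%997=538 -> [969, 538]
  L3: h(969,538)=(969*31+538)%997=667 -> [667]
  root=667

Answer: 15 541 4 969 372 148 667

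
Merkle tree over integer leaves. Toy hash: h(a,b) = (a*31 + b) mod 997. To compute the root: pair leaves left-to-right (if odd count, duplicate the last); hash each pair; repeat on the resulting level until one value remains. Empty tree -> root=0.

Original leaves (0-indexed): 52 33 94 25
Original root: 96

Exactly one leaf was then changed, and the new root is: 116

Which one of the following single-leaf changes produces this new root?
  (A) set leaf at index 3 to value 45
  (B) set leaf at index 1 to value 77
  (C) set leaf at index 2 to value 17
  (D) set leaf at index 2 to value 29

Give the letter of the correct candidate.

Answer: A

Derivation:
Original leaves: [52, 33, 94, 25]
Target new root: 116
Try each candidate change and compute the resulting root:
Candidate A: set leaf[3] = 45 -> leaves = [52, 33, 94, 45]
  L0: [52, 33, 94, 45]
  L1: h(52,33)=(52*31+33)%997=648 h(94,45)=(94*31+45)%997=965 -> [648, 965]
  L2: h(648,965)=(648*31+965)%997=116 -> [116]
  root = 116 == target 116  ** MATCH **
Candidate B: set leaf[1] = 77 -> leaves = [52, 77, 94, 25]
  L0: [52, 77, 94, 25]
  L1: h(52,77)=(52*31+77)%997=692 h(94,25)=(94*31+25)%997=945 -> [692, 945]
  L2: h(692,945)=(692*31+945)%997=463 -> [463]
  root = 463 != target 116
Candidate C: set leaf[2] = 17 -> leaves = [52, 33, 17, 25]
  L0: [52, 33, 17, 25]
  L1: h(52,33)=(52*31+33)%997=648 h(17,25)=(17*31+25)%997=552 -> [648, 552]
  L2: h(648,552)=(648*31+552)%997=700 -> [700]
  root = 700 != target 116
Candidate D: set leaf[2] = 29 -> leaves = [52, 33, 29, 25]
  L0: [52, 33, 29, 25]
  L1: h(52,33)=(52*31+33)%997=648 h(29,25)=(29*31+25)%997=924 -> [648, 924]
  L2: h(648,924)=(648*31+924)%997=75 -> [75]
  root = 75 != target 116
Candidate A produces the target root.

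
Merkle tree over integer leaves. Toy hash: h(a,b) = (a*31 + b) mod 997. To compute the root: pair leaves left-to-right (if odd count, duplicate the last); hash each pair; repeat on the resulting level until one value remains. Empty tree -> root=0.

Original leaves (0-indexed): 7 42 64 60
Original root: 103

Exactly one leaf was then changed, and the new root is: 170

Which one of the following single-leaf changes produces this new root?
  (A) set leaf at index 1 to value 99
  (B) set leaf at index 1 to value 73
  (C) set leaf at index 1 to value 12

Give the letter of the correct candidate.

Original leaves: [7, 42, 64, 60]
Target new root: 170
Try each candidate change and compute the resulting root:
Candidate A: set leaf[1] = 99 -> leaves = [7, 99, 64, 60]
  L0: [7, 99, 64, 60]
  L1: h(7,99)=(7*31+99)%997=316 h(64,60)=(64*31+60)%997=50 -> [316, 50]
  L2: h(316,50)=(316*31+50)%997=873 -> [873]
  root = 873 != target 170
Candidate B: set leaf[1] = 73 -> leaves = [7, 73, 64, 60]
  L0: [7, 73, 64, 60]
  L1: h(7,73)=(7*31+73)%997=290 h(64,60)=(64*31+60)%997=50 -> [290, 50]
  L2: h(290,50)=(290*31+50)%997=67 -> [67]
  root = 67 != target 170
Candidate C: set leaf[1] = 12 -> leaves = [7, 12, 64, 60]
  L0: [7, 12, 64, 60]
  L1: h(7,12)=(7*31+12)%997=229 h(64,60)=(64*31+60)%997=50 -> [229, 50]
  L2: h(229,50)=(229*31+50)%997=170 -> [170]
  root = 170 == target 170  ** MATCH **
Candidate C produces the target root.

Answer: C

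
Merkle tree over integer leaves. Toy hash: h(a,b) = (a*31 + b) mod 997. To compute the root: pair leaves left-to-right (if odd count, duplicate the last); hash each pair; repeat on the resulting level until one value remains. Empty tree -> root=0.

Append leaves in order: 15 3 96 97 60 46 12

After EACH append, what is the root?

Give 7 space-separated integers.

Answer: 15 468 631 632 275 824 299

Derivation:
After append 15 (leaves=[15]):
  L0: [15]
  root=15
After append 3 (leaves=[15, 3]):
  L0: [15, 3]
  L1: h(15,3)=(15*31+3)%997=468 -> [468]
  root=468
After append 96 (leaves=[15, 3, 96]):
  L0: [15, 3, 96]
  L1: h(15,3)=(15*31+3)%997=468 h(96,96)=(96*31+96)%997=81 -> [468, 81]
  L2: h(468,81)=(468*31+81)%997=631 -> [631]
  root=631
After append 97 (leaves=[15, 3, 96, 97]):
  L0: [15, 3, 96, 97]
  L1: h(15,3)=(15*31+3)%997=468 h(96,97)=(96*31+97)%997=82 -> [468, 82]
  L2: h(468,82)=(468*31+82)%997=632 -> [632]
  root=632
After append 60 (leaves=[15, 3, 96, 97, 60]):
  L0: [15, 3, 96, 97, 60]
  L1: h(15,3)=(15*31+3)%997=468 h(96,97)=(96*31+97)%997=82 h(60,60)=(60*31+60)%997=923 -> [468, 82, 923]
  L2: h(468,82)=(468*31+82)%997=632 h(923,923)=(923*31+923)%997=623 -> [632, 623]
  L3: h(632,623)=(632*31+623)%997=275 -> [275]
  root=275
After append 46 (leaves=[15, 3, 96, 97, 60, 46]):
  L0: [15, 3, 96, 97, 60, 46]
  L1: h(15,3)=(15*31+3)%997=468 h(96,97)=(96*31+97)%997=82 h(60,46)=(60*31+46)%997=909 -> [468, 82, 909]
  L2: h(468,82)=(468*31+82)%997=632 h(909,909)=(909*31+909)%997=175 -> [632, 175]
  L3: h(632,175)=(632*31+175)%997=824 -> [824]
  root=824
After append 12 (leaves=[15, 3, 96, 97, 60, 46, 12]):
  L0: [15, 3, 96, 97, 60, 46, 12]
  L1: h(15,3)=(15*31+3)%997=468 h(96,97)=(96*31+97)%997=82 h(60,46)=(60*31+46)%997=909 h(12,12)=(12*31+12)%997=384 -> [468, 82, 909, 384]
  L2: h(468,82)=(468*31+82)%997=632 h(909,384)=(909*31+384)%997=647 -> [632, 647]
  L3: h(632,647)=(632*31+647)%997=299 -> [299]
  root=299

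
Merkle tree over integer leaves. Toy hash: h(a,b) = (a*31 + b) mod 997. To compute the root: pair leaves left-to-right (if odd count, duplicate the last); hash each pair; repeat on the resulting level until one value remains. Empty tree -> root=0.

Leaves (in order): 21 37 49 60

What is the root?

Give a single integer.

Answer: 973

Derivation:
L0: [21, 37, 49, 60]
L1: h(21,37)=(21*31+37)%997=688 h(49,60)=(49*31+60)%997=582 -> [688, 582]
L2: h(688,582)=(688*31+582)%997=973 -> [973]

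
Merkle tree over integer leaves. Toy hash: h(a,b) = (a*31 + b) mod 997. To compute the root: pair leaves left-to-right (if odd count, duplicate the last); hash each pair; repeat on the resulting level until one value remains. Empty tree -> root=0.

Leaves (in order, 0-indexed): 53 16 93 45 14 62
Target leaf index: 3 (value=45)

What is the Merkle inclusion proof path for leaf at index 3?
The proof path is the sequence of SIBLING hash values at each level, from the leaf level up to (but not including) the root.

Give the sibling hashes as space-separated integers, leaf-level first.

L0 (leaves): [53, 16, 93, 45, 14, 62], target index=3
L1: h(53,16)=(53*31+16)%997=662 [pair 0] h(93,45)=(93*31+45)%997=934 [pair 1] h(14,62)=(14*31+62)%997=496 [pair 2] -> [662, 934, 496]
  Sibling for proof at L0: 93
L2: h(662,934)=(662*31+934)%997=519 [pair 0] h(496,496)=(496*31+496)%997=917 [pair 1] -> [519, 917]
  Sibling for proof at L1: 662
L3: h(519,917)=(519*31+917)%997=57 [pair 0] -> [57]
  Sibling for proof at L2: 917
Root: 57
Proof path (sibling hashes from leaf to root): [93, 662, 917]

Answer: 93 662 917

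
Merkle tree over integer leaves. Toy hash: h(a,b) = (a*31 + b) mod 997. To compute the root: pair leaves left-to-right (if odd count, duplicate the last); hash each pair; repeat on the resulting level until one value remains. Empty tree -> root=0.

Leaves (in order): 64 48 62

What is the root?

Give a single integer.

L0: [64, 48, 62]
L1: h(64,48)=(64*31+48)%997=38 h(62,62)=(62*31+62)%997=987 -> [38, 987]
L2: h(38,987)=(38*31+987)%997=171 -> [171]

Answer: 171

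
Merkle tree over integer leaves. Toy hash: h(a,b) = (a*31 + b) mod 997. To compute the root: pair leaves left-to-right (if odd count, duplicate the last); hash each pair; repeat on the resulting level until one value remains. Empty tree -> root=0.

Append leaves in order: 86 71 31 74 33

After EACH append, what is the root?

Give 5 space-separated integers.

Answer: 86 743 97 140 246

Derivation:
After append 86 (leaves=[86]):
  L0: [86]
  root=86
After append 71 (leaves=[86, 71]):
  L0: [86, 71]
  L1: h(86,71)=(86*31+71)%997=743 -> [743]
  root=743
After append 31 (leaves=[86, 71, 31]):
  L0: [86, 71, 31]
  L1: h(86,71)=(86*31+71)%997=743 h(31,31)=(31*31+31)%997=992 -> [743, 992]
  L2: h(743,992)=(743*31+992)%997=97 -> [97]
  root=97
After append 74 (leaves=[86, 71, 31, 74]):
  L0: [86, 71, 31, 74]
  L1: h(86,71)=(86*31+71)%997=743 h(31,74)=(31*31+74)%997=38 -> [743, 38]
  L2: h(743,38)=(743*31+38)%997=140 -> [140]
  root=140
After append 33 (leaves=[86, 71, 31, 74, 33]):
  L0: [86, 71, 31, 74, 33]
  L1: h(86,71)=(86*31+71)%997=743 h(31,74)=(31*31+74)%997=38 h(33,33)=(33*31+33)%997=59 -> [743, 38, 59]
  L2: h(743,38)=(743*31+38)%997=140 h(59,59)=(59*31+59)%997=891 -> [140, 891]
  L3: h(140,891)=(140*31+891)%997=246 -> [246]
  root=246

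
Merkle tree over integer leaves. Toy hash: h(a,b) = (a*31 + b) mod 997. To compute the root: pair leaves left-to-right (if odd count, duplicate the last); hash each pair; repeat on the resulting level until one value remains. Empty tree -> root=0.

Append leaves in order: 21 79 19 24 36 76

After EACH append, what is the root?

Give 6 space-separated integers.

Answer: 21 730 307 312 674 957

Derivation:
After append 21 (leaves=[21]):
  L0: [21]
  root=21
After append 79 (leaves=[21, 79]):
  L0: [21, 79]
  L1: h(21,79)=(21*31+79)%997=730 -> [730]
  root=730
After append 19 (leaves=[21, 79, 19]):
  L0: [21, 79, 19]
  L1: h(21,79)=(21*31+79)%997=730 h(19,19)=(19*31+19)%997=608 -> [730, 608]
  L2: h(730,608)=(730*31+608)%997=307 -> [307]
  root=307
After append 24 (leaves=[21, 79, 19, 24]):
  L0: [21, 79, 19, 24]
  L1: h(21,79)=(21*31+79)%997=730 h(19,24)=(19*31+24)%997=613 -> [730, 613]
  L2: h(730,613)=(730*31+613)%997=312 -> [312]
  root=312
After append 36 (leaves=[21, 79, 19, 24, 36]):
  L0: [21, 79, 19, 24, 36]
  L1: h(21,79)=(21*31+79)%997=730 h(19,24)=(19*31+24)%997=613 h(36,36)=(36*31+36)%997=155 -> [730, 613, 155]
  L2: h(730,613)=(730*31+613)%997=312 h(155,155)=(155*31+155)%997=972 -> [312, 972]
  L3: h(312,972)=(312*31+972)%997=674 -> [674]
  root=674
After append 76 (leaves=[21, 79, 19, 24, 36, 76]):
  L0: [21, 79, 19, 24, 36, 76]
  L1: h(21,79)=(21*31+79)%997=730 h(19,24)=(19*31+24)%997=613 h(36,76)=(36*31+76)%997=195 -> [730, 613, 195]
  L2: h(730,613)=(730*31+613)%997=312 h(195,195)=(195*31+195)%997=258 -> [312, 258]
  L3: h(312,258)=(312*31+258)%997=957 -> [957]
  root=957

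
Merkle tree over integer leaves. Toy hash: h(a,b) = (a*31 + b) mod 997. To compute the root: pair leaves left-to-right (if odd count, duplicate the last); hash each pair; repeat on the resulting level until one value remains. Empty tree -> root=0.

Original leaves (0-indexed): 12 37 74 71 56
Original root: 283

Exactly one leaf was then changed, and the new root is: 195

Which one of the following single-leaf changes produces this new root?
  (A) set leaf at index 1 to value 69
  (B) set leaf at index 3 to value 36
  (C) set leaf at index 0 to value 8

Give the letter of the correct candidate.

Original leaves: [12, 37, 74, 71, 56]
Target new root: 195
Try each candidate change and compute the resulting root:
Candidate A: set leaf[1] = 69 -> leaves = [12, 69, 74, 71, 56]
  L0: [12, 69, 74, 71, 56]
  L1: h(12,69)=(12*31+69)%997=441 h(74,71)=(74*31+71)%997=371 h(56,56)=(56*31+56)%997=795 -> [441, 371, 795]
  L2: h(441,371)=(441*31+371)%997=84 h(795,795)=(795*31+795)%997=515 -> [84, 515]
  L3: h(84,515)=(84*31+515)%997=128 -> [128]
  root = 128 != target 195
Candidate B: set leaf[3] = 36 -> leaves = [12, 37, 74, 36, 56]
  L0: [12, 37, 74, 36, 56]
  L1: h(12,37)=(12*31+37)%997=409 h(74,36)=(74*31+36)%997=336 h(56,56)=(56*31+56)%997=795 -> [409, 336, 795]
  L2: h(409,336)=(409*31+336)%997=54 h(795,795)=(795*31+795)%997=515 -> [54, 515]
  L3: h(54,515)=(54*31+515)%997=195 -> [195]
  root = 195 == target 195  ** MATCH **
Candidate C: set leaf[0] = 8 -> leaves = [8, 37, 74, 71, 56]
  L0: [8, 37, 74, 71, 56]
  L1: h(8,37)=(8*31+37)%997=285 h(74,71)=(74*31+71)%997=371 h(56,56)=(56*31+56)%997=795 -> [285, 371, 795]
  L2: h(285,371)=(285*31+371)%997=233 h(795,795)=(795*31+795)%997=515 -> [233, 515]
  L3: h(233,515)=(233*31+515)%997=759 -> [759]
  root = 759 != target 195
Candidate B produces the target root.

Answer: B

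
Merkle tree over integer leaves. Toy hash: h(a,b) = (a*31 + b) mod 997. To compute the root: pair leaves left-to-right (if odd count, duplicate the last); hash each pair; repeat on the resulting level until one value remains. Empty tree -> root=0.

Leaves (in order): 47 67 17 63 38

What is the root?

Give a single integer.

L0: [47, 67, 17, 63, 38]
L1: h(47,67)=(47*31+67)%997=527 h(17,63)=(17*31+63)%997=590 h(38,38)=(38*31+38)%997=219 -> [527, 590, 219]
L2: h(527,590)=(527*31+590)%997=975 h(219,219)=(219*31+219)%997=29 -> [975, 29]
L3: h(975,29)=(975*31+29)%997=344 -> [344]

Answer: 344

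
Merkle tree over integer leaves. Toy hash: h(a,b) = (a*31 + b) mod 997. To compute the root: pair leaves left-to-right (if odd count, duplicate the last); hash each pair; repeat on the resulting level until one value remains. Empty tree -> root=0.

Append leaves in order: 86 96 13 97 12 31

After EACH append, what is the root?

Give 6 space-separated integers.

Answer: 86 768 296 380 140 748

Derivation:
After append 86 (leaves=[86]):
  L0: [86]
  root=86
After append 96 (leaves=[86, 96]):
  L0: [86, 96]
  L1: h(86,96)=(86*31+96)%997=768 -> [768]
  root=768
After append 13 (leaves=[86, 96, 13]):
  L0: [86, 96, 13]
  L1: h(86,96)=(86*31+96)%997=768 h(13,13)=(13*31+13)%997=416 -> [768, 416]
  L2: h(768,416)=(768*31+416)%997=296 -> [296]
  root=296
After append 97 (leaves=[86, 96, 13, 97]):
  L0: [86, 96, 13, 97]
  L1: h(86,96)=(86*31+96)%997=768 h(13,97)=(13*31+97)%997=500 -> [768, 500]
  L2: h(768,500)=(768*31+500)%997=380 -> [380]
  root=380
After append 12 (leaves=[86, 96, 13, 97, 12]):
  L0: [86, 96, 13, 97, 12]
  L1: h(86,96)=(86*31+96)%997=768 h(13,97)=(13*31+97)%997=500 h(12,12)=(12*31+12)%997=384 -> [768, 500, 384]
  L2: h(768,500)=(768*31+500)%997=380 h(384,384)=(384*31+384)%997=324 -> [380, 324]
  L3: h(380,324)=(380*31+324)%997=140 -> [140]
  root=140
After append 31 (leaves=[86, 96, 13, 97, 12, 31]):
  L0: [86, 96, 13, 97, 12, 31]
  L1: h(86,96)=(86*31+96)%997=768 h(13,97)=(13*31+97)%997=500 h(12,31)=(12*31+31)%997=403 -> [768, 500, 403]
  L2: h(768,500)=(768*31+500)%997=380 h(403,403)=(403*31+403)%997=932 -> [380, 932]
  L3: h(380,932)=(380*31+932)%997=748 -> [748]
  root=748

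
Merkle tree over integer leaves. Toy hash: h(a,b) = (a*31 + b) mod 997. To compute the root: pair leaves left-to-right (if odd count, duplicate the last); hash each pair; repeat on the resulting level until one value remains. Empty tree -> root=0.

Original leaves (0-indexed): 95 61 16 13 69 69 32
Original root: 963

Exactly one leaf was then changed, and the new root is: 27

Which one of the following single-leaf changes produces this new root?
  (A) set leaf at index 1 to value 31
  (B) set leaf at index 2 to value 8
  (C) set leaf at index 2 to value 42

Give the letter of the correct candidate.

Original leaves: [95, 61, 16, 13, 69, 69, 32]
Target new root: 27
Try each candidate change and compute the resulting root:
Candidate A: set leaf[1] = 31 -> leaves = [95, 31, 16, 13, 69, 69, 32]
  L0: [95, 31, 16, 13, 69, 69, 32]
  L1: h(95,31)=(95*31+31)%997=982 h(16,13)=(16*31+13)%997=509 h(69,69)=(69*31+69)%997=214 h(32,32)=(32*31+32)%997=27 -> [982, 509, 214, 27]
  L2: h(982,509)=(982*31+509)%997=44 h(214,27)=(214*31+27)%997=679 -> [44, 679]
  L3: h(44,679)=(44*31+679)%997=49 -> [49]
  root = 49 != target 27
Candidate B: set leaf[2] = 8 -> leaves = [95, 61, 8, 13, 69, 69, 32]
  L0: [95, 61, 8, 13, 69, 69, 32]
  L1: h(95,61)=(95*31+61)%997=15 h(8,13)=(8*31+13)%997=261 h(69,69)=(69*31+69)%997=214 h(32,32)=(32*31+32)%997=27 -> [15, 261, 214, 27]
  L2: h(15,261)=(15*31+261)%997=726 h(214,27)=(214*31+27)%997=679 -> [726, 679]
  L3: h(726,679)=(726*31+679)%997=254 -> [254]
  root = 254 != target 27
Candidate C: set leaf[2] = 42 -> leaves = [95, 61, 42, 13, 69, 69, 32]
  L0: [95, 61, 42, 13, 69, 69, 32]
  L1: h(95,61)=(95*31+61)%997=15 h(42,13)=(42*31+13)%997=318 h(69,69)=(69*31+69)%997=214 h(32,32)=(32*31+32)%997=27 -> [15, 318, 214, 27]
  L2: h(15,318)=(15*31+318)%997=783 h(214,27)=(214*31+27)%997=679 -> [783, 679]
  L3: h(783,679)=(783*31+679)%997=27 -> [27]
  root = 27 == target 27  ** MATCH **
Candidate C produces the target root.

Answer: C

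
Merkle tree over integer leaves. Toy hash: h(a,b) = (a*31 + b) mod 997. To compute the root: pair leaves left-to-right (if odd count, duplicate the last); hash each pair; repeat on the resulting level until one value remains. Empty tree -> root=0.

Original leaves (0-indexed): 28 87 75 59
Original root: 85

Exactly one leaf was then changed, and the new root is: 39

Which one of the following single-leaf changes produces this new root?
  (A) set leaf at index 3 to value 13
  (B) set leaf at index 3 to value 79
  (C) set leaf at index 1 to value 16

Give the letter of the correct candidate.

Original leaves: [28, 87, 75, 59]
Target new root: 39
Try each candidate change and compute the resulting root:
Candidate A: set leaf[3] = 13 -> leaves = [28, 87, 75, 13]
  L0: [28, 87, 75, 13]
  L1: h(28,87)=(28*31+87)%997=955 h(75,13)=(75*31+13)%997=344 -> [955, 344]
  L2: h(955,344)=(955*31+344)%997=39 -> [39]
  root = 39 == target 39  ** MATCH **
Candidate B: set leaf[3] = 79 -> leaves = [28, 87, 75, 79]
  L0: [28, 87, 75, 79]
  L1: h(28,87)=(28*31+87)%997=955 h(75,79)=(75*31+79)%997=410 -> [955, 410]
  L2: h(955,410)=(955*31+410)%997=105 -> [105]
  root = 105 != target 39
Candidate C: set leaf[1] = 16 -> leaves = [28, 16, 75, 59]
  L0: [28, 16, 75, 59]
  L1: h(28,16)=(28*31+16)%997=884 h(75,59)=(75*31+59)%997=390 -> [884, 390]
  L2: h(884,390)=(884*31+390)%997=875 -> [875]
  root = 875 != target 39
Candidate A produces the target root.

Answer: A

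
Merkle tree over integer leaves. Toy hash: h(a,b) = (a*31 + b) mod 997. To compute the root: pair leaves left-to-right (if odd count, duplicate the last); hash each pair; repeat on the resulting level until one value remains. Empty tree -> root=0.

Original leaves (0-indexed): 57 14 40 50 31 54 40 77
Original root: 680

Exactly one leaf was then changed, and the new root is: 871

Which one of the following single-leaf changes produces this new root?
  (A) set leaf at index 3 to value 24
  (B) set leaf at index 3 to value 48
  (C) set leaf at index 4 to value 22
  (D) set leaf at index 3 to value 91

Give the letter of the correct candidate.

Answer: A

Derivation:
Original leaves: [57, 14, 40, 50, 31, 54, 40, 77]
Target new root: 871
Try each candidate change and compute the resulting root:
Candidate A: set leaf[3] = 24 -> leaves = [57, 14, 40, 24, 31, 54, 40, 77]
  L0: [57, 14, 40, 24, 31, 54, 40, 77]
  L1: h(57,14)=(57*31+14)%997=784 h(40,24)=(40*31+24)%997=267 h(31,54)=(31*31+54)%997=18 h(40,77)=(40*31+77)%997=320 -> [784, 267, 18, 320]
  L2: h(784,267)=(784*31+267)%997=643 h(18,320)=(18*31+320)%997=878 -> [643, 878]
  L3: h(643,878)=(643*31+878)%997=871 -> [871]
  root = 871 == target 871  ** MATCH **
Candidate B: set leaf[3] = 48 -> leaves = [57, 14, 40, 48, 31, 54, 40, 77]
  L0: [57, 14, 40, 48, 31, 54, 40, 77]
  L1: h(57,14)=(57*31+14)%997=784 h(40,48)=(40*31+48)%997=291 h(31,54)=(31*31+54)%997=18 h(40,77)=(40*31+77)%997=320 -> [784, 291, 18, 320]
  L2: h(784,291)=(784*31+291)%997=667 h(18,320)=(18*31+320)%997=878 -> [667, 878]
  L3: h(667,878)=(667*31+878)%997=618 -> [618]
  root = 618 != target 871
Candidate C: set leaf[4] = 22 -> leaves = [57, 14, 40, 50, 22, 54, 40, 77]
  L0: [57, 14, 40, 50, 22, 54, 40, 77]
  L1: h(57,14)=(57*31+14)%997=784 h(40,50)=(40*31+50)%997=293 h(22,54)=(22*31+54)%997=736 h(40,77)=(40*31+77)%997=320 -> [784, 293, 736, 320]
  L2: h(784,293)=(784*31+293)%997=669 h(736,320)=(736*31+320)%997=205 -> [669, 205]
  L3: h(669,205)=(669*31+205)%997=7 -> [7]
  root = 7 != target 871
Candidate D: set leaf[3] = 91 -> leaves = [57, 14, 40, 91, 31, 54, 40, 77]
  L0: [57, 14, 40, 91, 31, 54, 40, 77]
  L1: h(57,14)=(57*31+14)%997=784 h(40,91)=(40*31+91)%997=334 h(31,54)=(31*31+54)%997=18 h(40,77)=(40*31+77)%997=320 -> [784, 334, 18, 320]
  L2: h(784,334)=(784*31+334)%997=710 h(18,320)=(18*31+320)%997=878 -> [710, 878]
  L3: h(710,878)=(710*31+878)%997=954 -> [954]
  root = 954 != target 871
Candidate A produces the target root.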